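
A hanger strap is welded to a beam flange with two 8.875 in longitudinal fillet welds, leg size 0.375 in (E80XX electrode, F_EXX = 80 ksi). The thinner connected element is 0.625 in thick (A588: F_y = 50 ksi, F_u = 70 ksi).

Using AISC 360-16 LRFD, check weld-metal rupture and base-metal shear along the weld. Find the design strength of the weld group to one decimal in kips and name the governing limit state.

169.4 kips (weld metal governs)

Weld metal: throat = 0.707×0.375 = 0.26513 in, L = 2×8.875 = 17.75 in. φR_n = 0.75 × 0.6 × 80 × 0.26513 × 17.75 = 169.4 kips.
Base metal shear (0.625 in plate): yield φR_n = 1.0×0.6×50×0.625×17.75 = 332.8 kips; rupture φR_n = 0.75×0.6×70×0.625×17.75 = 349.5 kips; take 332.8 kips (yield).
Governing: min(169.4, 332.8) = 169.4 kips → weld metal.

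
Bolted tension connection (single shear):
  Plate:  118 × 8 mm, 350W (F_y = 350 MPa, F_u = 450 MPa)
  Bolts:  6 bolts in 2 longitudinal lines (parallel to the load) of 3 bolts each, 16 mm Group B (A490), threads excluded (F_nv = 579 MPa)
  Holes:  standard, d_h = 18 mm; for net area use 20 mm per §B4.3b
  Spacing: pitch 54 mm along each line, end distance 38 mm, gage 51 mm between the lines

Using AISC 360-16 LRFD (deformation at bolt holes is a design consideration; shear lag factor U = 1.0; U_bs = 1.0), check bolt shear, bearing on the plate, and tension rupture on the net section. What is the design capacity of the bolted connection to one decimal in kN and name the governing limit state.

210.6 kN (net-section rupture governs)

Bolt shear: A_b = π(16)²/4 = 201.06 mm². φR_n = 0.75 × 579 × 201.06 × 6 × 1 = 523.9 kN.
Bearing (8 mm plate, F_u = 450 MPa): end bolts L_c = 38 − 18/2 = 29, R_n = min(1.2×29×8×450, 2.4×16×8×450) = 125.28 kN/bolt; interior L_c = 54 − 18 = 36, R_n = 138.24 kN/bolt. φR_n = 0.75 × (2×125.28 + 4×138.24) = 602.6 kN.
Tension rupture (net): A_n = (118 − 2×20)×8 = 624 mm² (U = 1.0, A_e = A_n). φR_n = 0.75 × 450 × 624 = 210.6 kN.
Governing: min(523.9, 602.6, 210.6) = 210.6 kN → net-section rupture.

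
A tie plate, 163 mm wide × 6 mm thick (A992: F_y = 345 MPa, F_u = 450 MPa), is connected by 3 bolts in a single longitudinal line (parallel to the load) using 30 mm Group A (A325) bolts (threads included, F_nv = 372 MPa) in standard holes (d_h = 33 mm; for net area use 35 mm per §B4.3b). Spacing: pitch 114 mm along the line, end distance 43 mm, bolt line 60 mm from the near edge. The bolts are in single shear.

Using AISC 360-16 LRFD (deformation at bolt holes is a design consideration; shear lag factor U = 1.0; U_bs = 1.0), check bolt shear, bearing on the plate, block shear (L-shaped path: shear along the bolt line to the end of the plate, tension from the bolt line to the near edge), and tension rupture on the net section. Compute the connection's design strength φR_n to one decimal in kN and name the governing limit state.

Bolt shear: A_b = π(30)²/4 = 706.86 mm². φR_n = 0.75 × 372 × 706.86 × 3 × 1 = 591.6 kN.
Bearing (6 mm plate, F_u = 450 MPa): end bolts L_c = 43 − 33/2 = 26.5, R_n = min(1.2×26.5×6×450, 2.4×30×6×450) = 85.86 kN/bolt; interior L_c = 114 − 33 = 81, R_n = 194.4 kN/bolt. φR_n = 0.75 × (1×85.86 + 2×194.4) = 356.0 kN.
Block shear: shear path 1×[43+2×114] = 1×271 mm, A_gv = 1626, A_nv = 1×(271 − 2.5×35)×6 = 1101 mm²; tension to near edge: (60 − 0.5×35)×6 = 255 mm². R_n = min(0.6×450×1101, 0.6×345×1626) + 1.0×450×255 = min(297.27, 336.58) + 114.75 = 412.02 kN. φR_n = 0.75 × 412.02 = 309.0 kN.
Tension rupture (net): A_n = (163 − 1×35)×6 = 768 mm² (U = 1.0, A_e = A_n). φR_n = 0.75 × 450 × 768 = 259.2 kN.
Governing: min(591.6, 356.0, 309.0, 259.2) = 259.2 kN → net-section rupture.

259.2 kN (net-section rupture governs)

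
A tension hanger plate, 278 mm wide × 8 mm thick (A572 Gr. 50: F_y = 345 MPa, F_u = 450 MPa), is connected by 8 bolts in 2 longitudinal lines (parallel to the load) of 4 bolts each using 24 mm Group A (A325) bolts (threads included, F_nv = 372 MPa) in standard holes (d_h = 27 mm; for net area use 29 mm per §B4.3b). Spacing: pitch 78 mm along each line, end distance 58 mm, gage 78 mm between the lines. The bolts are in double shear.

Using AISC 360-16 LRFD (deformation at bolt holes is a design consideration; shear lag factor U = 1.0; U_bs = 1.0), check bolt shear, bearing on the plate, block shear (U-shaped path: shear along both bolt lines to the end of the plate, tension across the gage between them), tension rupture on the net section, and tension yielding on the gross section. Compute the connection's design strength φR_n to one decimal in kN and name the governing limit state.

594.0 kN (net-section rupture governs)

Bolt shear: A_b = π(24)²/4 = 452.39 mm². φR_n = 0.75 × 372 × 452.39 × 8 × 2 = 2019.5 kN.
Bearing (8 mm plate, F_u = 450 MPa): end bolts L_c = 58 − 27/2 = 44.5, R_n = min(1.2×44.5×8×450, 2.4×24×8×450) = 192.24 kN/bolt; interior L_c = 78 − 27 = 51, R_n = 207.36 kN/bolt. φR_n = 0.75 × (2×192.24 + 6×207.36) = 1221.5 kN.
Block shear: shear path 2×[58+3×78] = 2×292 mm, A_gv = 4672, A_nv = 2×(292 − 3.5×29)×8 = 3048 mm²; tension across gage: (78 − 1×29)×8 = 392 mm². R_n = min(0.6×450×3048, 0.6×345×4672) + 1.0×450×392 = min(822.96, 967.1) + 176.4 = 999.36 kN. φR_n = 0.75 × 999.36 = 749.5 kN.
Tension rupture (net): A_n = (278 − 2×29)×8 = 1760 mm² (U = 1.0, A_e = A_n). φR_n = 0.75 × 450 × 1760 = 594.0 kN.
Tension yield (gross): A_g = 278×8 = 2224 mm². φR_n = 0.90 × 345 × 2224 = 690.6 kN.
Governing: min(2019.5, 1221.5, 749.5, 594.0, 690.6) = 594.0 kN → net-section rupture.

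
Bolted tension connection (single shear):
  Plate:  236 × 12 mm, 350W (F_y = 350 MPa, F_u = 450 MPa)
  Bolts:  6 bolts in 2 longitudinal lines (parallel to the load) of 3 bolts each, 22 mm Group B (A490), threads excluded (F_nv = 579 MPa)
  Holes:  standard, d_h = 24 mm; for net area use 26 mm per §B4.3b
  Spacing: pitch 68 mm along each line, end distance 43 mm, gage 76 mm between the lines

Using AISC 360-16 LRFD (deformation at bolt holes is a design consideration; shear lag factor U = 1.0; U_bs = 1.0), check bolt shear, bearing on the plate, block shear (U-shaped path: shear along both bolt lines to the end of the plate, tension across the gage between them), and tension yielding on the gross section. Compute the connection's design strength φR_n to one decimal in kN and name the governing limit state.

756.5 kN (block shear governs)

Bolt shear: A_b = π(22)²/4 = 380.13 mm². φR_n = 0.75 × 579 × 380.13 × 6 × 1 = 990.4 kN.
Bearing (12 mm plate, F_u = 450 MPa): end bolts L_c = 43 − 24/2 = 31, R_n = min(1.2×31×12×450, 2.4×22×12×450) = 200.88 kN/bolt; interior L_c = 68 − 24 = 44, R_n = 285.12 kN/bolt. φR_n = 0.75 × (2×200.88 + 4×285.12) = 1156.7 kN.
Block shear: shear path 2×[43+2×68] = 2×179 mm, A_gv = 4296, A_nv = 2×(179 − 2.5×26)×12 = 2736 mm²; tension across gage: (76 − 1×26)×12 = 600 mm². R_n = min(0.6×450×2736, 0.6×350×4296) + 1.0×450×600 = min(738.72, 902.16) + 270 = 1008.7 kN. φR_n = 0.75 × 1008.7 = 756.5 kN.
Tension yield (gross): A_g = 236×12 = 2832 mm². φR_n = 0.90 × 350 × 2832 = 892.1 kN.
Governing: min(990.4, 1156.7, 756.5, 892.1) = 756.5 kN → block shear.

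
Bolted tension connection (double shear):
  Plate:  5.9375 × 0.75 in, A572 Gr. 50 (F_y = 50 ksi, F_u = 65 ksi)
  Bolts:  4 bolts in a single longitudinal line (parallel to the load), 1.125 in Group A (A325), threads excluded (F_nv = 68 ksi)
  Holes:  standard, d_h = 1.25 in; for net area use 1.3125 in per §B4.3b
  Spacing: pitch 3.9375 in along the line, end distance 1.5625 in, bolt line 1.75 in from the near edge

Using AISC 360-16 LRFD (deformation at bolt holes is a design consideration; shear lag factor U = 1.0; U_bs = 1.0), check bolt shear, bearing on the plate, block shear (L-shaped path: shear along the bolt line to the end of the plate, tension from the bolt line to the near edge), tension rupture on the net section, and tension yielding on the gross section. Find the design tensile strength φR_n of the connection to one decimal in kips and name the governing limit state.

Bolt shear: A_b = π(1.125)²/4 = 0.99402 in². φR_n = 0.75 × 68 × 0.99402 × 4 × 2 = 405.6 kips.
Bearing (0.75 in plate, F_u = 65 ksi): end bolts L_c = 1.5625 − 1.25/2 = 0.9375, R_n = min(1.2×0.9375×0.75×65, 2.4×1.125×0.75×65) = 54.844 kips/bolt; interior L_c = 3.9375 − 1.25 = 2.6875, R_n = 131.63 kips/bolt. φR_n = 0.75 × (1×54.844 + 3×131.63) = 337.3 kips.
Block shear: shear path 1×[1.5625+3×3.9375] = 1×13.375 in, A_gv = 10.031, A_nv = 1×(13.375 − 3.5×1.3125)×0.75 = 6.5859 in²; tension to near edge: (1.75 − 0.5×1.3125)×0.75 = 0.82031 in². R_n = min(0.6×65×6.5859, 0.6×50×10.031) + 1.0×65×0.82031 = min(256.85, 300.93) + 53.32 = 310.17 kips. φR_n = 0.75 × 310.17 = 232.6 kips.
Tension rupture (net): A_n = (5.9375 − 1×1.3125)×0.75 = 3.4688 in² (U = 1.0, A_e = A_n). φR_n = 0.75 × 65 × 3.4688 = 169.1 kips.
Tension yield (gross): A_g = 5.9375×0.75 = 4.4531 in². φR_n = 0.90 × 50 × 4.4531 = 200.4 kips.
Governing: min(405.6, 337.3, 232.6, 169.1, 200.4) = 169.1 kips → net-section rupture.

169.1 kips (net-section rupture governs)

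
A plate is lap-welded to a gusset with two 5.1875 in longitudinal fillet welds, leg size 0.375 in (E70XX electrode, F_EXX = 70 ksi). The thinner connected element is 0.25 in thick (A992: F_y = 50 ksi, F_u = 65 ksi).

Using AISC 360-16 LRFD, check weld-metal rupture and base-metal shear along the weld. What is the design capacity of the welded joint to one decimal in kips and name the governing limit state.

75.9 kips (base-metal shear governs)

Weld metal: throat = 0.707×0.375 = 0.26513 in, L = 2×5.1875 = 10.375 in. φR_n = 0.75 × 0.6 × 70 × 0.26513 × 10.375 = 86.6 kips.
Base metal shear (0.25 in plate): yield φR_n = 1.0×0.6×50×0.25×10.375 = 77.8 kips; rupture φR_n = 0.75×0.6×65×0.25×10.375 = 75.9 kips; take 75.9 kips (rupture).
Governing: min(86.6, 75.9) = 75.9 kips → base-metal shear.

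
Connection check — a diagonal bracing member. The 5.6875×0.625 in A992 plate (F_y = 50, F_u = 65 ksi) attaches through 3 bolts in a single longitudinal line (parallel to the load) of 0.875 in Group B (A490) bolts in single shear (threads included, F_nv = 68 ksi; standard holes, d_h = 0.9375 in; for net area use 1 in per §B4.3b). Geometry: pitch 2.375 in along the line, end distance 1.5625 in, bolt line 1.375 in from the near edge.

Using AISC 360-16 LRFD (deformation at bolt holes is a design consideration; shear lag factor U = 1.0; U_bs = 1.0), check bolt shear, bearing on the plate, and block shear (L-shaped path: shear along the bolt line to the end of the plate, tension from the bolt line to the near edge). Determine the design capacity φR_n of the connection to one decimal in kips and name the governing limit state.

Bolt shear: A_b = π(0.875)²/4 = 0.60132 in². φR_n = 0.75 × 68 × 0.60132 × 3 × 1 = 92.0 kips.
Bearing (0.625 in plate, F_u = 65 ksi): end bolts L_c = 1.5625 − 0.9375/2 = 1.09375, R_n = min(1.2×1.09375×0.625×65, 2.4×0.875×0.625×65) = 53.32 kips/bolt; interior L_c = 2.375 − 0.9375 = 1.4375, R_n = 70.078 kips/bolt. φR_n = 0.75 × (1×53.32 + 2×70.078) = 145.1 kips.
Block shear: shear path 1×[1.5625+2×2.375] = 1×6.3125 in, A_gv = 3.9453, A_nv = 1×(6.3125 − 2.5×1)×0.625 = 2.3828 in²; tension to near edge: (1.375 − 0.5×1)×0.625 = 0.54688 in². R_n = min(0.6×65×2.3828, 0.6×50×3.9453) + 1.0×65×0.54688 = min(92.929, 118.36) + 35.547 = 128.48 kips. φR_n = 0.75 × 128.48 = 96.4 kips.
Governing: min(92.0, 145.1, 96.4) = 92.0 kips → bolt shear.

92.0 kips (bolt shear governs)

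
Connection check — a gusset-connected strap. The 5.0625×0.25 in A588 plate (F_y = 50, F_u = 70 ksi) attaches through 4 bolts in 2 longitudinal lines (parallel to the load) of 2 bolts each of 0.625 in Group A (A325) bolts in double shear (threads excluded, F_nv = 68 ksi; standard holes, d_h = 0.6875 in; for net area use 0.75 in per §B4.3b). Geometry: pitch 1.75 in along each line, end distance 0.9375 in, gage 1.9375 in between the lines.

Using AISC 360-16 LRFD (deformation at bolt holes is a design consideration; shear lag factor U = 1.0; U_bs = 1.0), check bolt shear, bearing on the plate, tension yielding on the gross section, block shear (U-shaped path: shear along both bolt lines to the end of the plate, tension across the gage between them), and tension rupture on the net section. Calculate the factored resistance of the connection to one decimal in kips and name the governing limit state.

40.2 kips (block shear governs)

Bolt shear: A_b = π(0.625)²/4 = 0.3068 in². φR_n = 0.75 × 68 × 0.3068 × 4 × 2 = 125.2 kips.
Bearing (0.25 in plate, F_u = 70 ksi): end bolts L_c = 0.9375 − 0.6875/2 = 0.59375, R_n = min(1.2×0.59375×0.25×70, 2.4×0.625×0.25×70) = 12.469 kips/bolt; interior L_c = 1.75 − 0.6875 = 1.0625, R_n = 22.313 kips/bolt. φR_n = 0.75 × (2×12.469 + 2×22.313) = 52.2 kips.
Tension yield (gross): A_g = 5.0625×0.25 = 1.2656 in². φR_n = 0.90 × 50 × 1.2656 = 57.0 kips.
Block shear: shear path 2×[0.9375+1×1.75] = 2×2.6875 in, A_gv = 1.3438, A_nv = 2×(2.6875 − 1.5×0.75)×0.25 = 0.78125 in²; tension across gage: (1.9375 − 1×0.75)×0.25 = 0.29688 in². R_n = min(0.6×70×0.78125, 0.6×50×1.3438) + 1.0×70×0.29688 = min(32.813, 40.314) + 20.782 = 53.595 kips. φR_n = 0.75 × 53.595 = 40.2 kips.
Tension rupture (net): A_n = (5.0625 − 2×0.75)×0.25 = 0.89063 in² (U = 1.0, A_e = A_n). φR_n = 0.75 × 70 × 0.89063 = 46.8 kips.
Governing: min(125.2, 52.2, 57.0, 40.2, 46.8) = 40.2 kips → block shear.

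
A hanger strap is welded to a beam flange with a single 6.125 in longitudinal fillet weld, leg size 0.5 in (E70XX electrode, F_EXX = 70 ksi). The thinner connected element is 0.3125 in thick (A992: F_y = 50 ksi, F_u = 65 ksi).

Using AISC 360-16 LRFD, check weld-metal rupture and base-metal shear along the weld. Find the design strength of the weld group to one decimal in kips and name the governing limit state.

56.0 kips (base-metal shear governs)

Weld metal: throat = 0.707×0.5 = 0.3535 in, L = 6.125 in. φR_n = 0.75 × 0.6 × 70 × 0.3535 × 6.125 = 68.2 kips.
Base metal shear (0.3125 in plate): yield φR_n = 1.0×0.6×50×0.3125×6.125 = 57.4 kips; rupture φR_n = 0.75×0.6×65×0.3125×6.125 = 56.0 kips; take 56.0 kips (rupture).
Governing: min(68.2, 56.0) = 56.0 kips → base-metal shear.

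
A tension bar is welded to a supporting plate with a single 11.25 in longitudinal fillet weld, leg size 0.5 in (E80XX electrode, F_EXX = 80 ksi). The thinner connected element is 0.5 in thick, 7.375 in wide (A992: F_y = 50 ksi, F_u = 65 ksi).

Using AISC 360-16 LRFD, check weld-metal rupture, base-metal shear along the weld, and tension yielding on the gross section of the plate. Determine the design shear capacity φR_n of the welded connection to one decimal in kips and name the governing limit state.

143.2 kips (weld metal governs)

Weld metal: throat = 0.707×0.5 = 0.3535 in, L = 11.25 in. φR_n = 0.75 × 0.6 × 80 × 0.3535 × 11.25 = 143.2 kips.
Base metal shear (0.5 in plate): yield φR_n = 1.0×0.6×50×0.5×11.25 = 168.8 kips; rupture φR_n = 0.75×0.6×65×0.5×11.25 = 164.5 kips; take 164.5 kips (rupture).
Tension yield (gross): A_g = 7.375×0.5 = 3.6875 in². φR_n = 0.90 × 50 × 3.6875 = 165.9 kips.
Governing: min(143.2, 164.5, 165.9) = 143.2 kips → weld metal.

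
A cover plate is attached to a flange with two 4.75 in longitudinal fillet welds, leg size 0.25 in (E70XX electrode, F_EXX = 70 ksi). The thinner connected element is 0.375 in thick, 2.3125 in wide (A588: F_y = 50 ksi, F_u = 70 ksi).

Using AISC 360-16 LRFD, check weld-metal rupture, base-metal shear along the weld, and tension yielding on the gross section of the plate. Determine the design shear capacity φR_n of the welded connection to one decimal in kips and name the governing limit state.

39.0 kips (gross-section yield governs)

Weld metal: throat = 0.707×0.25 = 0.17675 in, L = 2×4.75 = 9.5 in. φR_n = 0.75 × 0.6 × 70 × 0.17675 × 9.5 = 52.9 kips.
Base metal shear (0.375 in plate): yield φR_n = 1.0×0.6×50×0.375×9.5 = 106.9 kips; rupture φR_n = 0.75×0.6×70×0.375×9.5 = 112.2 kips; take 106.9 kips (yield).
Tension yield (gross): A_g = 2.3125×0.375 = 0.86719 in². φR_n = 0.90 × 50 × 0.86719 = 39.0 kips.
Governing: min(52.9, 106.9, 39.0) = 39.0 kips → gross-section yield.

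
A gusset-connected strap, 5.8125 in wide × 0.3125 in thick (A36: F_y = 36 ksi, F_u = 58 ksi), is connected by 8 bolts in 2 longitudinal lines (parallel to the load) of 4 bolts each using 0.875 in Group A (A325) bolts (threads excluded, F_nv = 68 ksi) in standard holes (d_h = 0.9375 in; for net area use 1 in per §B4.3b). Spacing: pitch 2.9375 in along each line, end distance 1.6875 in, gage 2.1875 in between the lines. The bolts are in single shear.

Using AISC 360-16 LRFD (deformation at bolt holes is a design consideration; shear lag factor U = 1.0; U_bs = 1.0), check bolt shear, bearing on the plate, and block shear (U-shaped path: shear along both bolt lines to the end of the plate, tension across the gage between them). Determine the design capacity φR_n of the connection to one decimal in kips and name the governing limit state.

122.5 kips (block shear governs)

Bolt shear: A_b = π(0.875)²/4 = 0.60132 in². φR_n = 0.75 × 68 × 0.60132 × 8 × 1 = 245.3 kips.
Bearing (0.3125 in plate, F_u = 58 ksi): end bolts L_c = 1.6875 − 0.9375/2 = 1.21875, R_n = min(1.2×1.21875×0.3125×58, 2.4×0.875×0.3125×58) = 26.508 kips/bolt; interior L_c = 2.9375 − 0.9375 = 2, R_n = 38.063 kips/bolt. φR_n = 0.75 × (2×26.508 + 6×38.063) = 211.0 kips.
Block shear: shear path 2×[1.6875+3×2.9375] = 2×10.5 in, A_gv = 6.5625, A_nv = 2×(10.5 − 3.5×1)×0.3125 = 4.375 in²; tension across gage: (2.1875 − 1×1)×0.3125 = 0.37109 in². R_n = min(0.6×58×4.375, 0.6×36×6.5625) + 1.0×58×0.37109 = min(152.25, 141.75) + 21.523 = 163.27 kips. φR_n = 0.75 × 163.27 = 122.5 kips.
Governing: min(245.3, 211.0, 122.5) = 122.5 kips → block shear.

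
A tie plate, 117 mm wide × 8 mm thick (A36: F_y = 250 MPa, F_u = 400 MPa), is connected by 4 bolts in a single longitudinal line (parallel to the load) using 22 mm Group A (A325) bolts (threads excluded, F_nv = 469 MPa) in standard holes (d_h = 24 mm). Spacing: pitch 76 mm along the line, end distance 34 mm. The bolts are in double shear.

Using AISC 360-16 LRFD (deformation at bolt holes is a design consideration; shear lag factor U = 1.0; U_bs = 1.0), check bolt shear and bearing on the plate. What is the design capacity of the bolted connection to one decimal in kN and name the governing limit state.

Bolt shear: A_b = π(22)²/4 = 380.13 mm². φR_n = 0.75 × 469 × 380.13 × 4 × 2 = 1069.7 kN.
Bearing (8 mm plate, F_u = 400 MPa): end bolts L_c = 34 − 24/2 = 22, R_n = min(1.2×22×8×400, 2.4×22×8×400) = 84.48 kN/bolt; interior L_c = 76 − 24 = 52, R_n = 168.96 kN/bolt. φR_n = 0.75 × (1×84.48 + 3×168.96) = 443.5 kN.
Governing: min(1069.7, 443.5) = 443.5 kN → bearing.

443.5 kN (bearing governs)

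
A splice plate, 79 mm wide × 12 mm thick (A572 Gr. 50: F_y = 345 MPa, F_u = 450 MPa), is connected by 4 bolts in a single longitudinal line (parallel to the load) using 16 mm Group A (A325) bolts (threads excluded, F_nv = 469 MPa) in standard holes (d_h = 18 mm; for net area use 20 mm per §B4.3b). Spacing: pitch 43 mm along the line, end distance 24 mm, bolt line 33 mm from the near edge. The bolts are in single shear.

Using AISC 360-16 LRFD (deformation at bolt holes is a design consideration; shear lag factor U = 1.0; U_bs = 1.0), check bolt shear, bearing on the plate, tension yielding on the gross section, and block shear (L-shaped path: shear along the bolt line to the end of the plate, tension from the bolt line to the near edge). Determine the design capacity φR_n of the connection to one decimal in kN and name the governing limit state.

282.9 kN (bolt shear governs)

Bolt shear: A_b = π(16)²/4 = 201.06 mm². φR_n = 0.75 × 469 × 201.06 × 4 × 1 = 282.9 kN.
Bearing (12 mm plate, F_u = 450 MPa): end bolts L_c = 24 − 18/2 = 15, R_n = min(1.2×15×12×450, 2.4×16×12×450) = 97.2 kN/bolt; interior L_c = 43 − 18 = 25, R_n = 162 kN/bolt. φR_n = 0.75 × (1×97.2 + 3×162) = 437.4 kN.
Tension yield (gross): A_g = 79×12 = 948 mm². φR_n = 0.90 × 345 × 948 = 294.4 kN.
Block shear: shear path 1×[24+3×43] = 1×153 mm, A_gv = 1836, A_nv = 1×(153 − 3.5×20)×12 = 996 mm²; tension to near edge: (33 − 0.5×20)×12 = 276 mm². R_n = min(0.6×450×996, 0.6×345×1836) + 1.0×450×276 = min(268.92, 380.05) + 124.2 = 393.12 kN. φR_n = 0.75 × 393.12 = 294.8 kN.
Governing: min(282.9, 437.4, 294.4, 294.8) = 282.9 kN → bolt shear.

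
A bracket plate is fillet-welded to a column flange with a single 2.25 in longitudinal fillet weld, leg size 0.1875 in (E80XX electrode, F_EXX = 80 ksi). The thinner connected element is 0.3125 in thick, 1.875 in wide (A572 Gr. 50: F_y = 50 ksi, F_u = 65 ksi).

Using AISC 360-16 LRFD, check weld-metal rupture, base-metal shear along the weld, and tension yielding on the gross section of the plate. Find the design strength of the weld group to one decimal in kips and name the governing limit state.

Weld metal: throat = 0.707×0.1875 = 0.13256 in, L = 2.25 in. φR_n = 0.75 × 0.6 × 80 × 0.13256 × 2.25 = 10.7 kips.
Base metal shear (0.3125 in plate): yield φR_n = 1.0×0.6×50×0.3125×2.25 = 21.1 kips; rupture φR_n = 0.75×0.6×65×0.3125×2.25 = 20.6 kips; take 20.6 kips (rupture).
Tension yield (gross): A_g = 1.875×0.3125 = 0.58594 in². φR_n = 0.90 × 50 × 0.58594 = 26.4 kips.
Governing: min(10.7, 20.6, 26.4) = 10.7 kips → weld metal.

10.7 kips (weld metal governs)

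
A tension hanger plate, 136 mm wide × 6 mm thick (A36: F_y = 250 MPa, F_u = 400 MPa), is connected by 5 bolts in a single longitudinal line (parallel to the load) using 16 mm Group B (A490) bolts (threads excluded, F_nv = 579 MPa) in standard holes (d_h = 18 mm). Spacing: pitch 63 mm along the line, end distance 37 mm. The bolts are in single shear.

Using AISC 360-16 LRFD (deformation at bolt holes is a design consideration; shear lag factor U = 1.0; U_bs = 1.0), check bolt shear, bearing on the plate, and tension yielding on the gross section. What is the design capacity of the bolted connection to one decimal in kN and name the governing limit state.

183.6 kN (gross-section yield governs)

Bolt shear: A_b = π(16)²/4 = 201.06 mm². φR_n = 0.75 × 579 × 201.06 × 5 × 1 = 436.6 kN.
Bearing (6 mm plate, F_u = 400 MPa): end bolts L_c = 37 − 18/2 = 28, R_n = min(1.2×28×6×400, 2.4×16×6×400) = 80.64 kN/bolt; interior L_c = 63 − 18 = 45, R_n = 92.16 kN/bolt. φR_n = 0.75 × (1×80.64 + 4×92.16) = 337.0 kN.
Tension yield (gross): A_g = 136×6 = 816 mm². φR_n = 0.90 × 250 × 816 = 183.6 kN.
Governing: min(436.6, 337.0, 183.6) = 183.6 kN → gross-section yield.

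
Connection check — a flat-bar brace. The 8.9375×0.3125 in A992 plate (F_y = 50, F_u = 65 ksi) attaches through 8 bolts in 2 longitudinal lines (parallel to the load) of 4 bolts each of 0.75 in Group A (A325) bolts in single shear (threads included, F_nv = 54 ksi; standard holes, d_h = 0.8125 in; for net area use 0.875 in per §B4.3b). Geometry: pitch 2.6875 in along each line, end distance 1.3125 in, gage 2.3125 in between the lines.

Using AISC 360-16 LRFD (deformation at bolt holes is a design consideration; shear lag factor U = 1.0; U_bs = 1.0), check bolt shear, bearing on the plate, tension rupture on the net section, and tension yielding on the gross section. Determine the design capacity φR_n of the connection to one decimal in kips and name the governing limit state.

109.5 kips (net-section rupture governs)

Bolt shear: A_b = π(0.75)²/4 = 0.44179 in². φR_n = 0.75 × 54 × 0.44179 × 8 × 1 = 143.1 kips.
Bearing (0.3125 in plate, F_u = 65 ksi): end bolts L_c = 1.3125 − 0.8125/2 = 0.90625, R_n = min(1.2×0.90625×0.3125×65, 2.4×0.75×0.3125×65) = 22.09 kips/bolt; interior L_c = 2.6875 − 0.8125 = 1.875, R_n = 36.563 kips/bolt. φR_n = 0.75 × (2×22.09 + 6×36.563) = 197.7 kips.
Tension rupture (net): A_n = (8.9375 − 2×0.875)×0.3125 = 2.2461 in² (U = 1.0, A_e = A_n). φR_n = 0.75 × 65 × 2.2461 = 109.5 kips.
Tension yield (gross): A_g = 8.9375×0.3125 = 2.793 in². φR_n = 0.90 × 50 × 2.793 = 125.7 kips.
Governing: min(143.1, 197.7, 109.5, 125.7) = 109.5 kips → net-section rupture.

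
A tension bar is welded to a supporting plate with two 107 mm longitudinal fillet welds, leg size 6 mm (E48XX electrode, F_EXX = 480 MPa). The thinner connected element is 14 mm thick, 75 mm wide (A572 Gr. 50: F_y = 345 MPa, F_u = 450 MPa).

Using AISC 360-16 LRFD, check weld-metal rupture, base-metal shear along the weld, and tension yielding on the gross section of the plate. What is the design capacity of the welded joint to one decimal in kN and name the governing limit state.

196.1 kN (weld metal governs)

Weld metal: throat = 0.707×6 = 4.242 mm, L = 2×107 = 214 mm. φR_n = 0.75 × 0.6 × 480 × 4.242 × 214 = 196.1 kN.
Base metal shear (14 mm plate): yield φR_n = 1.0×0.6×345×14×214 = 620.2 kN; rupture φR_n = 0.75×0.6×450×14×214 = 606.7 kN; take 606.7 kN (rupture).
Tension yield (gross): A_g = 75×14 = 1050 mm². φR_n = 0.90 × 345 × 1050 = 326.0 kN.
Governing: min(196.1, 606.7, 326.0) = 196.1 kN → weld metal.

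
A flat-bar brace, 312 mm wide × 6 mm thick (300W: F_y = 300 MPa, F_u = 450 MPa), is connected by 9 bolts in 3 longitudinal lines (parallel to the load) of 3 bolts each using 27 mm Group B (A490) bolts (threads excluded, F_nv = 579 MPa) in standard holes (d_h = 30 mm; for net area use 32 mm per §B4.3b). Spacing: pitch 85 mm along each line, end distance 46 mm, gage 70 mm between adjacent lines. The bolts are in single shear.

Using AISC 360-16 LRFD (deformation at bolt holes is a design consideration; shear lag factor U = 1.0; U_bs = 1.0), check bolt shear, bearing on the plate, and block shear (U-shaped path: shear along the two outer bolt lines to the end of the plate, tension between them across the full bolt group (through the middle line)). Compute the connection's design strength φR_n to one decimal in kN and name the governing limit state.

484.4 kN (block shear governs)

Bolt shear: A_b = π(27)²/4 = 572.56 mm². φR_n = 0.75 × 579 × 572.56 × 9 × 1 = 2237.7 kN.
Bearing (6 mm plate, F_u = 450 MPa): end bolts L_c = 46 − 30/2 = 31, R_n = min(1.2×31×6×450, 2.4×27×6×450) = 100.44 kN/bolt; interior L_c = 85 − 30 = 55, R_n = 174.96 kN/bolt. φR_n = 0.75 × (3×100.44 + 6×174.96) = 1013.3 kN.
Block shear: shear path 2×[46+2×85] = 2×216 mm, A_gv = 2592, A_nv = 2×(216 − 2.5×32)×6 = 1632 mm²; tension across gage: (140 − 2×32)×6 = 456 mm². R_n = min(0.6×450×1632, 0.6×300×2592) + 1.0×450×456 = min(440.64, 466.56) + 205.2 = 645.84 kN. φR_n = 0.75 × 645.84 = 484.4 kN.
Governing: min(2237.7, 1013.3, 484.4) = 484.4 kN → block shear.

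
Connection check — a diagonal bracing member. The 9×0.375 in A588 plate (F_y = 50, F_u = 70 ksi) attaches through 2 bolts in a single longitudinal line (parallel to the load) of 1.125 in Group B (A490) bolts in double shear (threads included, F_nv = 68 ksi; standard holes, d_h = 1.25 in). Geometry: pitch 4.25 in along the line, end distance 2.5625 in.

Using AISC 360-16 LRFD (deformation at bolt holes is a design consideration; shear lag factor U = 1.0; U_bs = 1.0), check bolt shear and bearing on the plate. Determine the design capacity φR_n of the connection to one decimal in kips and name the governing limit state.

98.9 kips (bearing governs)

Bolt shear: A_b = π(1.125)²/4 = 0.99402 in². φR_n = 0.75 × 68 × 0.99402 × 2 × 2 = 202.8 kips.
Bearing (0.375 in plate, F_u = 70 ksi): end bolts L_c = 2.5625 − 1.25/2 = 1.9375, R_n = min(1.2×1.9375×0.375×70, 2.4×1.125×0.375×70) = 61.031 kips/bolt; interior L_c = 4.25 − 1.25 = 3, R_n = 70.875 kips/bolt. φR_n = 0.75 × (1×61.031 + 1×70.875) = 98.9 kips.
Governing: min(202.8, 98.9) = 98.9 kips → bearing.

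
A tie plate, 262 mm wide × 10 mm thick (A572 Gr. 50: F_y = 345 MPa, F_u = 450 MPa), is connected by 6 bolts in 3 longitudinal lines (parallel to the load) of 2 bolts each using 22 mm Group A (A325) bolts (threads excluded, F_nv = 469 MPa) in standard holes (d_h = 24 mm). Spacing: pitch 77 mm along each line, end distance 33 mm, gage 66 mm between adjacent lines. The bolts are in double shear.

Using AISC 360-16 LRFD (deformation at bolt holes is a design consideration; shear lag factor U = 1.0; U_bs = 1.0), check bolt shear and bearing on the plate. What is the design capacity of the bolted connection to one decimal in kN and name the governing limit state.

789.8 kN (bearing governs)

Bolt shear: A_b = π(22)²/4 = 380.13 mm². φR_n = 0.75 × 469 × 380.13 × 6 × 2 = 1604.5 kN.
Bearing (10 mm plate, F_u = 450 MPa): end bolts L_c = 33 − 24/2 = 21, R_n = min(1.2×21×10×450, 2.4×22×10×450) = 113.4 kN/bolt; interior L_c = 77 − 24 = 53, R_n = 237.6 kN/bolt. φR_n = 0.75 × (3×113.4 + 3×237.6) = 789.8 kN.
Governing: min(1604.5, 789.8) = 789.8 kN → bearing.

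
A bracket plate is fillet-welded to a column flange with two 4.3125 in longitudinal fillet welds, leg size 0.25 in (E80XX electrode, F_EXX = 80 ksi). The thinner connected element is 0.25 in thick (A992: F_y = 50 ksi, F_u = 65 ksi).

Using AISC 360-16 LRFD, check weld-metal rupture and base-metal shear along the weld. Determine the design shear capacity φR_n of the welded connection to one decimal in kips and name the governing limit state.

Weld metal: throat = 0.707×0.25 = 0.17675 in, L = 2×4.3125 = 8.625 in. φR_n = 0.75 × 0.6 × 80 × 0.17675 × 8.625 = 54.9 kips.
Base metal shear (0.25 in plate): yield φR_n = 1.0×0.6×50×0.25×8.625 = 64.7 kips; rupture φR_n = 0.75×0.6×65×0.25×8.625 = 63.1 kips; take 63.1 kips (rupture).
Governing: min(54.9, 63.1) = 54.9 kips → weld metal.

54.9 kips (weld metal governs)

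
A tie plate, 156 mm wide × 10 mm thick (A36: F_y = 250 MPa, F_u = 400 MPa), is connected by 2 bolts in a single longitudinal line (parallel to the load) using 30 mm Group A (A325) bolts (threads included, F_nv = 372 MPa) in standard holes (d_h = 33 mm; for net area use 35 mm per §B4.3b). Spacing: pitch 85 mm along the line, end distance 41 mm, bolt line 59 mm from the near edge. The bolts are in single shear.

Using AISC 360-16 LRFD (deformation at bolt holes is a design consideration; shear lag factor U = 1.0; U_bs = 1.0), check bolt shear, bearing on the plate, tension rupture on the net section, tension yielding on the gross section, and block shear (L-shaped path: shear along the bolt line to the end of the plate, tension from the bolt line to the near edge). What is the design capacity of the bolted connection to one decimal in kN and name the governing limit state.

256.8 kN (block shear governs)

Bolt shear: A_b = π(30)²/4 = 706.86 mm². φR_n = 0.75 × 372 × 706.86 × 2 × 1 = 394.4 kN.
Bearing (10 mm plate, F_u = 400 MPa): end bolts L_c = 41 − 33/2 = 24.5, R_n = min(1.2×24.5×10×400, 2.4×30×10×400) = 117.6 kN/bolt; interior L_c = 85 − 33 = 52, R_n = 249.6 kN/bolt. φR_n = 0.75 × (1×117.6 + 1×249.6) = 275.4 kN.
Tension rupture (net): A_n = (156 − 1×35)×10 = 1210 mm² (U = 1.0, A_e = A_n). φR_n = 0.75 × 400 × 1210 = 363.0 kN.
Tension yield (gross): A_g = 156×10 = 1560 mm². φR_n = 0.90 × 250 × 1560 = 351.0 kN.
Block shear: shear path 1×[41+1×85] = 1×126 mm, A_gv = 1260, A_nv = 1×(126 − 1.5×35)×10 = 735 mm²; tension to near edge: (59 − 0.5×35)×10 = 415 mm². R_n = min(0.6×400×735, 0.6×250×1260) + 1.0×400×415 = min(176.4, 189) + 166 = 342.4 kN. φR_n = 0.75 × 342.4 = 256.8 kN.
Governing: min(394.4, 275.4, 363.0, 351.0, 256.8) = 256.8 kN → block shear.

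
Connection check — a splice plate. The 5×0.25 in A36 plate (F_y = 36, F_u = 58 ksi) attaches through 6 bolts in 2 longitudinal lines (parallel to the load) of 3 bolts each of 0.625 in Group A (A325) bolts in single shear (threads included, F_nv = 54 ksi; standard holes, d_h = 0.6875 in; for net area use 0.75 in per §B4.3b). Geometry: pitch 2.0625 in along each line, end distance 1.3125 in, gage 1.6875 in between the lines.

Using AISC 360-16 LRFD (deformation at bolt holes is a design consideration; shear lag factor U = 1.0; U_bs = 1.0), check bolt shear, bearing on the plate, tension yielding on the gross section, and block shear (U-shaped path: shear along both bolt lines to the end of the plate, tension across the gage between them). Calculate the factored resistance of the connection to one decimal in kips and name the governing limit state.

40.5 kips (gross-section yield governs)

Bolt shear: A_b = π(0.625)²/4 = 0.3068 in². φR_n = 0.75 × 54 × 0.3068 × 6 × 1 = 74.6 kips.
Bearing (0.25 in plate, F_u = 58 ksi): end bolts L_c = 1.3125 − 0.6875/2 = 0.96875, R_n = min(1.2×0.96875×0.25×58, 2.4×0.625×0.25×58) = 16.856 kips/bolt; interior L_c = 2.0625 − 0.6875 = 1.375, R_n = 21.75 kips/bolt. φR_n = 0.75 × (2×16.856 + 4×21.75) = 90.5 kips.
Tension yield (gross): A_g = 5×0.25 = 1.25 in². φR_n = 0.90 × 36 × 1.25 = 40.5 kips.
Block shear: shear path 2×[1.3125+2×2.0625] = 2×5.4375 in, A_gv = 2.7188, A_nv = 2×(5.4375 − 2.5×0.75)×0.25 = 1.7813 in²; tension across gage: (1.6875 − 1×0.75)×0.25 = 0.23438 in². R_n = min(0.6×58×1.7813, 0.6×36×2.7188) + 1.0×58×0.23438 = min(61.989, 58.726) + 13.594 = 72.32 kips. φR_n = 0.75 × 72.32 = 54.2 kips.
Governing: min(74.6, 90.5, 40.5, 54.2) = 40.5 kips → gross-section yield.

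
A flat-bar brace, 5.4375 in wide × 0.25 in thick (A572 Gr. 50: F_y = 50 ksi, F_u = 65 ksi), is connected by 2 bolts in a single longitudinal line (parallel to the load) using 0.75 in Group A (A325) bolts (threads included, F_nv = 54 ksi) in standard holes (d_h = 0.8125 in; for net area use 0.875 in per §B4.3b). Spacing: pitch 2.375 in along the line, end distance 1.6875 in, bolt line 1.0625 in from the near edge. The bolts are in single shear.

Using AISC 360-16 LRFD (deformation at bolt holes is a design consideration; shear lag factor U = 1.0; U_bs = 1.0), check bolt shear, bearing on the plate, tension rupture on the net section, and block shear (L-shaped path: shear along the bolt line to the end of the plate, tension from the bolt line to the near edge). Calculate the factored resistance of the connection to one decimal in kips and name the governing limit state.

27.7 kips (block shear governs)

Bolt shear: A_b = π(0.75)²/4 = 0.44179 in². φR_n = 0.75 × 54 × 0.44179 × 2 × 1 = 35.8 kips.
Bearing (0.25 in plate, F_u = 65 ksi): end bolts L_c = 1.6875 − 0.8125/2 = 1.28125, R_n = min(1.2×1.28125×0.25×65, 2.4×0.75×0.25×65) = 24.984 kips/bolt; interior L_c = 2.375 − 0.8125 = 1.5625, R_n = 29.25 kips/bolt. φR_n = 0.75 × (1×24.984 + 1×29.25) = 40.7 kips.
Tension rupture (net): A_n = (5.4375 − 1×0.875)×0.25 = 1.1406 in² (U = 1.0, A_e = A_n). φR_n = 0.75 × 65 × 1.1406 = 55.6 kips.
Block shear: shear path 1×[1.6875+1×2.375] = 1×4.0625 in, A_gv = 1.0156, A_nv = 1×(4.0625 − 1.5×0.875)×0.25 = 0.6875 in²; tension to near edge: (1.0625 − 0.5×0.875)×0.25 = 0.15625 in². R_n = min(0.6×65×0.6875, 0.6×50×1.0156) + 1.0×65×0.15625 = min(26.813, 30.468) + 10.156 = 36.969 kips. φR_n = 0.75 × 36.969 = 27.7 kips.
Governing: min(35.8, 40.7, 55.6, 27.7) = 27.7 kips → block shear.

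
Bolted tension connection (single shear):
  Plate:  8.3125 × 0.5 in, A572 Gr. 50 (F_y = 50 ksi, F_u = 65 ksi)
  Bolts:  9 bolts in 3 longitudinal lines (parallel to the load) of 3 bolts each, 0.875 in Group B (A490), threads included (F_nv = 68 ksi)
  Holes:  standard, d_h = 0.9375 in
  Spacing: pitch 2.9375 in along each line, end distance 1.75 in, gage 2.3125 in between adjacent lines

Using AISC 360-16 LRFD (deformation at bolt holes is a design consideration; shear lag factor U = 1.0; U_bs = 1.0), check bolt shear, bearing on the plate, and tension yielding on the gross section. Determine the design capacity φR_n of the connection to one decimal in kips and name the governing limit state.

Bolt shear: A_b = π(0.875)²/4 = 0.60132 in². φR_n = 0.75 × 68 × 0.60132 × 9 × 1 = 276.0 kips.
Bearing (0.5 in plate, F_u = 65 ksi): end bolts L_c = 1.75 − 0.9375/2 = 1.28125, R_n = min(1.2×1.28125×0.5×65, 2.4×0.875×0.5×65) = 49.969 kips/bolt; interior L_c = 2.9375 − 0.9375 = 2, R_n = 68.25 kips/bolt. φR_n = 0.75 × (3×49.969 + 6×68.25) = 419.6 kips.
Tension yield (gross): A_g = 8.3125×0.5 = 4.1563 in². φR_n = 0.90 × 50 × 4.1563 = 187.0 kips.
Governing: min(276.0, 419.6, 187.0) = 187.0 kips → gross-section yield.

187.0 kips (gross-section yield governs)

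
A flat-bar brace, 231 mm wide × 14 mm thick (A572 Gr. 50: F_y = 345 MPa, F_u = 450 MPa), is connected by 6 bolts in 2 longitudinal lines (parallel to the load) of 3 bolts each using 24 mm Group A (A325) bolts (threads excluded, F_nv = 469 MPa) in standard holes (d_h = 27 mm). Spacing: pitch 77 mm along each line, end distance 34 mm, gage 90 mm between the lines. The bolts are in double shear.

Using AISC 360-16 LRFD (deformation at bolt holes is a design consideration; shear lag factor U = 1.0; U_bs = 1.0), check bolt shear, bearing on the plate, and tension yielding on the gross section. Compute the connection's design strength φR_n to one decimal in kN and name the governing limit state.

1004.2 kN (gross-section yield governs)

Bolt shear: A_b = π(24)²/4 = 452.39 mm². φR_n = 0.75 × 469 × 452.39 × 6 × 2 = 1909.5 kN.
Bearing (14 mm plate, F_u = 450 MPa): end bolts L_c = 34 − 27/2 = 20.5, R_n = min(1.2×20.5×14×450, 2.4×24×14×450) = 154.98 kN/bolt; interior L_c = 77 − 27 = 50, R_n = 362.88 kN/bolt. φR_n = 0.75 × (2×154.98 + 4×362.88) = 1321.1 kN.
Tension yield (gross): A_g = 231×14 = 3234 mm². φR_n = 0.90 × 345 × 3234 = 1004.2 kN.
Governing: min(1909.5, 1321.1, 1004.2) = 1004.2 kN → gross-section yield.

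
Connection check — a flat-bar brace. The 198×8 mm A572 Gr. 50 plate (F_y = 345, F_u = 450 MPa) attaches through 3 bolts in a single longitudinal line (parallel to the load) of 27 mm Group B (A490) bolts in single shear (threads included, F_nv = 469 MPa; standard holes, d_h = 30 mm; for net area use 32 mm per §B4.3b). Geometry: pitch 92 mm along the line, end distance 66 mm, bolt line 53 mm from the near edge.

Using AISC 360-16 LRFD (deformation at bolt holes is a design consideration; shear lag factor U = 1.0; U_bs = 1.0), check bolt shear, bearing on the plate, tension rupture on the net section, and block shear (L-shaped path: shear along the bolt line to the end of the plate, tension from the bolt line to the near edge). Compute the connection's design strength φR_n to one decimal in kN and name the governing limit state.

375.3 kN (block shear governs)

Bolt shear: A_b = π(27)²/4 = 572.56 mm². φR_n = 0.75 × 469 × 572.56 × 3 × 1 = 604.2 kN.
Bearing (8 mm plate, F_u = 450 MPa): end bolts L_c = 66 − 30/2 = 51, R_n = min(1.2×51×8×450, 2.4×27×8×450) = 220.32 kN/bolt; interior L_c = 92 − 30 = 62, R_n = 233.28 kN/bolt. φR_n = 0.75 × (1×220.32 + 2×233.28) = 515.2 kN.
Tension rupture (net): A_n = (198 − 1×32)×8 = 1328 mm² (U = 1.0, A_e = A_n). φR_n = 0.75 × 450 × 1328 = 448.2 kN.
Block shear: shear path 1×[66+2×92] = 1×250 mm, A_gv = 2000, A_nv = 1×(250 − 2.5×32)×8 = 1360 mm²; tension to near edge: (53 − 0.5×32)×8 = 296 mm². R_n = min(0.6×450×1360, 0.6×345×2000) + 1.0×450×296 = min(367.2, 414) + 133.2 = 500.4 kN. φR_n = 0.75 × 500.4 = 375.3 kN.
Governing: min(604.2, 515.2, 448.2, 375.3) = 375.3 kN → block shear.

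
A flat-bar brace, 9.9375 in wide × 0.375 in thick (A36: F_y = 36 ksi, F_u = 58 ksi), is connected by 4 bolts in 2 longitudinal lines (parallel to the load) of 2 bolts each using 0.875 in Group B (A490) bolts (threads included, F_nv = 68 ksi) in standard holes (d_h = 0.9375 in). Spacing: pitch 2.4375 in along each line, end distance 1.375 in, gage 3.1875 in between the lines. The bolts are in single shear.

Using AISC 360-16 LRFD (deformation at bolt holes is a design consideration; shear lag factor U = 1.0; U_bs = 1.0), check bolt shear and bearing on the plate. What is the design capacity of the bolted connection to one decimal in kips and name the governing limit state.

Bolt shear: A_b = π(0.875)²/4 = 0.60132 in². φR_n = 0.75 × 68 × 0.60132 × 4 × 1 = 122.7 kips.
Bearing (0.375 in plate, F_u = 58 ksi): end bolts L_c = 1.375 − 0.9375/2 = 0.90625, R_n = min(1.2×0.90625×0.375×58, 2.4×0.875×0.375×58) = 23.653 kips/bolt; interior L_c = 2.4375 − 0.9375 = 1.5, R_n = 39.15 kips/bolt. φR_n = 0.75 × (2×23.653 + 2×39.15) = 94.2 kips.
Governing: min(122.7, 94.2) = 94.2 kips → bearing.

94.2 kips (bearing governs)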